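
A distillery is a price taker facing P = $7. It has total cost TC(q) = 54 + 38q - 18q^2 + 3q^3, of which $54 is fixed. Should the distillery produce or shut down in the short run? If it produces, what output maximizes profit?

Shut down

Strip out fixed cost: VC = 38q - 18q^2 + 3q^3. Then AVC = 38 - 18q + 3q^2 and MC = 38 - 36q + 9q^2.
AVC is minimized where dAVC/dq = -18 + 6q = 0, at q = 3; min AVC = 38 - 18·3 + 3·3^2 = $11.
Since P = $7 < min AVC = $11, price fails to cover variable cost at any output.
Best response: produce nothing and absorb the $54 fixed cost.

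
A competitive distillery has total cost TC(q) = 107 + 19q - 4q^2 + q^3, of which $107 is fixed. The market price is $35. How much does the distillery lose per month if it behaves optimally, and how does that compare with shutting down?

AVC = 19 - 4q + q^2; min AVC = $15 at q = 2. Since P = $35 ≥ min AVC, the firm produces.
MC = 19 - 8q + 3q^2. Setting P = MC and taking the root on the rising branch gives q* = 4.
TR = 35·4 = 140. TC = 107 + 76 = 183. Profit = 140 − 183 = -$43.
That loss of $43 beats the $107 the firm would lose by shutting down; producing recovers $64 of fixed cost.

Profit = -$43 at q = 4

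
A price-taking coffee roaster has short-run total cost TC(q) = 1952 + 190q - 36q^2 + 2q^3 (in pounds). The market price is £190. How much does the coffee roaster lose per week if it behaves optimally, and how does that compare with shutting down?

Profit = -£224 at q = 12

AVC = 190 - 36q + 2q^2 has its minimum £28 at q = 9; price £190 clears that bar, so the firm operates.
With MC = 190 - 72q + 6q^2, P = MC on the upward-sloping part at q* = 12.
TR = 190·12 = 2280. TC = 1952 + 552 = 2504. Profit = 2280 − 2504 = -£224.
That loss of £224 beats the £1952 the firm would lose by shutting down; producing recovers £1728 of fixed cost.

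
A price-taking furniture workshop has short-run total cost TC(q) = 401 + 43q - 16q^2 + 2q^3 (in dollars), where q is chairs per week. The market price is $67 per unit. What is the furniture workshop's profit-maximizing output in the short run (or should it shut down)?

Variable cost is VC = 43q - 16q^2 + 2q^3, so AVC = VC/q = 43 - 16q + 2q^2 and MC = dTC/dq = 43 - 32q + 6q^2.
AVC hits its minimum where MC = AVC, at q = 4, giving min AVC = 43 - 16·4 + 2·4^2 = $11.
Because $67 ≥ $11, revenue can cover variable cost; the firm operates.
Set P = MC: 67 = 43 - 32q + 6q^2 → -24 - 32q + 6q^2 = 0. The roots are q = -2/3 and q = 6; the profit-maximizing output is on the rising part of MC, so q* = 6.
Check: AVC at q = 6 is $19 ≤ P, so revenue covers variable cost.
Profit = P·q − TC = 67·6 − 515 = -$113, a loss, but smaller than the $401 fixed cost the firm would lose by shutting down.

Produce at q = 6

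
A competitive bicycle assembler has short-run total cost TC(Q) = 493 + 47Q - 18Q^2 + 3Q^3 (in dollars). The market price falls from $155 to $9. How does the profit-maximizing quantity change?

MC = 47 - 36Q + 9Q^2; the shutdown threshold is min AVC = $20 (at Q = 3).
At P = $155 ≥ min AVC, set P = MC on the rising branch: Q = 6.
At P = $9 < min AVC = $20, price no longer covers variable cost at any output, so the firm shuts down: Q = 0.

Output falls from 6 to 0 (the firm shuts down)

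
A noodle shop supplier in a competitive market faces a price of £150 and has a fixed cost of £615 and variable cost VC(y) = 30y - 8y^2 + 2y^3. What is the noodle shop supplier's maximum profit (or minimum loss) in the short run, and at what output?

Profit = -£39 at y = 6

AVC = 30 - 8y + 2y^2; min AVC = £22 at y = 2. Since P = £150 ≥ min AVC, the firm produces.
With MC = 30 - 16y + 6y^2, P = MC on the upward-sloping part at y* = 6.
TR = 150·6 = 900. TC = 615 + 324 = 939. Profit = 900 − 939 = -£39.
That loss of £39 beats the £615 the firm would lose by shutting down; producing recovers £576 of fixed cost.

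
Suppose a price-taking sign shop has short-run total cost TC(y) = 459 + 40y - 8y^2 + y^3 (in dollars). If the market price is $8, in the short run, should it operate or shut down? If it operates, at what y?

Strip out fixed cost: VC = 40y - 8y^2 + y^3. Then AVC = 40 - 8y + y^2 and MC = 40 - 16y + 3y^2.
AVC hits its minimum where MC = AVC, at y = 4, giving min AVC = 40 - 8·4 + 4^2 = $24.
With P < min AVC ($8 < $24), every unit sold adds to the loss.
Best response: produce nothing and absorb the $459 fixed cost.

Shut down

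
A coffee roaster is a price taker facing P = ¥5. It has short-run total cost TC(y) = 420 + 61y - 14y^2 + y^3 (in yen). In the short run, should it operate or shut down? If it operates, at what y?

Shut down

From TC, MC = TC'(y) = 61 - 28y + 3y^2 and AVC = VC/y = 61 - 14y + y^2.
The AVC parabola has its vertex at y = 14/2 = 7, where AVC = 61 - 14·7 + 7^2 = ¥12.
P = ¥5 lies below min AVC = ¥12; no output level covers variable cost.
Shutting down limits the loss to fixed cost, ¥420.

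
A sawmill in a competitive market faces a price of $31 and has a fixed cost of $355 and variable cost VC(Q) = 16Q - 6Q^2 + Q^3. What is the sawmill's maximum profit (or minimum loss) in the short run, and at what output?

AVC = 16 - 6Q + Q^2 has its minimum $7 at Q = 3; price $31 clears that bar, so the firm operates.
With MC = 16 - 12Q + 3Q^2, P = MC on the upward-sloping part at Q* = 5.
TR = 31·5 = 155. TC = 355 + 55 = 410. Profit = 155 − 410 = -$255.
By producing, the firm covers all variable cost plus $100 of fixed cost; shutting down would lose the full $355.

Profit = -$255 at Q = 5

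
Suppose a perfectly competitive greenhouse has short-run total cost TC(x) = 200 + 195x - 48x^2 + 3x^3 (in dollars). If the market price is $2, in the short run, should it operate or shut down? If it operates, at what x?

Shut down

Strip out fixed cost: VC = 195x - 48x^2 + 3x^3. Then AVC = 195 - 48x + 3x^2 and MC = 195 - 96x + 9x^2.
The AVC parabola has its vertex at x = 48/6 = 8, where AVC = 195 - 48·8 + 3·8^2 = $3.
With P < min AVC ($2 < $3), every unit sold adds to the loss.
The firm minimizes its loss by shutting down and losing only its fixed cost of $200.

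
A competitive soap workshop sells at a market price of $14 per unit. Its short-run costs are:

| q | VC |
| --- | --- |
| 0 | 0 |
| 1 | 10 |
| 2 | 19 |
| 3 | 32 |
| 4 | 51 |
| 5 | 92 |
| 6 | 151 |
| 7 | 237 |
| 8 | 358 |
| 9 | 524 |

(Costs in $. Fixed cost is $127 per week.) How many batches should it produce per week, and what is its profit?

Compute π = P·q − TC at each output: q=0: -127; q=1: -123; q=2: -118; q=3: -117; q=4: -122; q=5: -149; q=6: -194; q=7: -266; q=8: -373; q=9: -525.
Profit is maximized at q = 3. AVC there is 32/3 = $10.67 ≤ P, so producing beats shutting down (which would give -$127).

q = 3; profit = -$117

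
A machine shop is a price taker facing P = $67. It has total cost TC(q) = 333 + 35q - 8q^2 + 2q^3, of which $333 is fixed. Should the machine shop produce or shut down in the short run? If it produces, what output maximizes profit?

Variable cost is VC = 35q - 8q^2 + 2q^3, so AVC = VC/q = 35 - 8q + 2q^2 and MC = dTC/dq = 35 - 16q + 6q^2.
AVC hits its minimum where MC = AVC, at q = 2, giving min AVC = 35 - 8·2 + 2·2^2 = $27.
P = $67 exceeds min AVC = $27, so the firm stays open.
Solving P = MC: -32 - 16q + 6q^2 = 0 ⇒ q = -4/3 or 4. On the upward-sloping branch, q* = 4.
Check: AVC at q = 4 is $35 ≤ P, so revenue covers variable cost.
Profit = P·q − TC = 67·4 − 473 = -$205, a loss, but smaller than the $333 fixed cost the firm would lose by shutting down.

Produce at q = 4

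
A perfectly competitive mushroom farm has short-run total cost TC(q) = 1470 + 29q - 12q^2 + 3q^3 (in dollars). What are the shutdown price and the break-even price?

AVC = 29 - 12q + 3q^2; minimized at q = 2, giving min AVC = $17. That is the shutdown price.
ATC = 1470/q + 29 - 12q + 3q^2. Setting dATC/dq = −1470/q^2 − 12 + 6q = 0 gives q = 7 (since 6·7^3 − 12·7^2 = 1470).
min ATC = 1470/7 + 29 − 12·7 + 3·7^2 = $302. That is the break-even price.
Between these two prices the firm operates at a loss; above $302 it earns a profit.

Shutdown price = $17; break-even price = $302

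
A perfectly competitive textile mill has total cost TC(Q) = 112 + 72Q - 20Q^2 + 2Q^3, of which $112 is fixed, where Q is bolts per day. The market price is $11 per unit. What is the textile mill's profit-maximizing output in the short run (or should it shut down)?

Shut down

Strip out fixed cost: VC = 72Q - 20Q^2 + 2Q^3. Then AVC = 72 - 20Q + 2Q^2 and MC = 72 - 40Q + 6Q^2.
AVC hits its minimum where MC = AVC, at Q = 5, giving min AVC = 72 - 20·5 + 2·5^2 = $22.
With P < min AVC ($11 < $22), every unit sold adds to the loss.
Best response: produce nothing and absorb the $112 fixed cost.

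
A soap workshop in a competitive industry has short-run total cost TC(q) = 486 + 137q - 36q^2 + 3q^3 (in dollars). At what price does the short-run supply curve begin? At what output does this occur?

The firm shuts down when price falls below the minimum of average variable cost. AVC = VC/q = 137 - 36q + 3q^2.
At the minimum of AVC, MC = AVC. MC = 137 - 72q + 9q^2; setting MC = AVC gives 6q^2 - 36q = 0, so q = 6. min AVC = 29.
For P < $29 the firm produces nothing.

$29 per unit, at q = 6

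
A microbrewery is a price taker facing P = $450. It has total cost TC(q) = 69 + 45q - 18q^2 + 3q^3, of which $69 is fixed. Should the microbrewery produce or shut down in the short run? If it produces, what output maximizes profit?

Produce at q = 9

Strip out fixed cost: VC = 45q - 18q^2 + 3q^3. Then AVC = 45 - 18q + 3q^2 and MC = 45 - 36q + 9q^2.
The AVC parabola has its vertex at q = 18/6 = 3, where AVC = 45 - 18·3 + 3·3^2 = $18.
P = $450 exceeds min AVC = $18, so the firm stays open.
P = MC gives -405 - 36q + 9q^2 = 0, with roots -5 and 9. Take the larger (rising MC): q* = 9.
Check: AVC at q = 9 is $126 ≤ P, so revenue covers variable cost.
Profit = P·q − TC = 450·9 − 1203 = $2847.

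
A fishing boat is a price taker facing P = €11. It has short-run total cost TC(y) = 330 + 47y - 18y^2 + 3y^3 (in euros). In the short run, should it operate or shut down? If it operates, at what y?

Shut down

From TC, MC = TC'(y) = 47 - 36y + 9y^2 and AVC = VC/y = 47 - 18y + 3y^2.
AVC is minimized where dAVC/dy = -18 + 6y = 0, at y = 3; min AVC = 47 - 18·3 + 3·3^2 = €20.
P = €11 lies below min AVC = €20; no output level covers variable cost.
The firm minimizes its loss by shutting down and losing only its fixed cost of €330.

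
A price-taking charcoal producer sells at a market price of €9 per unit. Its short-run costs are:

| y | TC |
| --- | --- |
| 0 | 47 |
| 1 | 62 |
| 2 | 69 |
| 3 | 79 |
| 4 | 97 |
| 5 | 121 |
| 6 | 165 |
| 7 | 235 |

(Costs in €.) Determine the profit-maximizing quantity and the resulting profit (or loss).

y = 0 (shut down); profit = -€47

Profit at each row (π = 9y − TC): y=0: -47; y=1: -53; y=2: -51; y=3: -52; y=4: -61; y=5: -76; y=6: -111; y=7: -172.
Profit is highest at y = 0. Equivalently, the lowest AVC in the table is 32/3 ≈ €10.67 at y = 3, and P = €9 falls below it — price never covers variable cost, so the firm shuts down and loses only its fixed cost.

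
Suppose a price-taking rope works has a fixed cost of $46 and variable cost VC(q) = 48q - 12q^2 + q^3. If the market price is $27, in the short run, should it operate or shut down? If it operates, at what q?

Strip out fixed cost: VC = 48q - 12q^2 + q^3. Then AVC = 48 - 12q + q^2 and MC = 48 - 24q + 3q^2.
AVC is minimized where dAVC/dq = -12 + 2q = 0, at q = 6; min AVC = 48 - 12·6 + 6^2 = $12.
P = $27 exceeds min AVC = $12, so the firm stays open.
Solving P = MC: 21 - 24q + 3q^2 = 0 ⇒ q = 1 or 7. On the upward-sloping branch, q* = 7.
Check: AVC at q = 7 is $13 ≤ P, so revenue covers variable cost.
Profit = P·q − TC = 27·7 − 137 = $52.

Produce at q = 7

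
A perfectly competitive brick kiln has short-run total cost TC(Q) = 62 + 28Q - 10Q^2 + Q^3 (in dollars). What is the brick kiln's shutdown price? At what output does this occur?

$3 per unit, at Q = 5

Short-run supply begins at min AVC. From VC = 28Q - 10Q^2 + Q^3, AVC = 28 - 10Q + Q^2.
dAVC/dQ = -10 + 2Q = 0 gives Q = 5. min AVC = 28 - 10·5 + 5^2 = 3.
For P < $3 the firm produces nothing.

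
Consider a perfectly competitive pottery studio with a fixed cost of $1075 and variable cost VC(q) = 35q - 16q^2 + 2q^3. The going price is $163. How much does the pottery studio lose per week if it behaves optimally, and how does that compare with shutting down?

Profit = -$51 at q = 8

AVC = 35 - 16q + 2q^2 has its minimum $3 at q = 4; price $163 clears that bar, so the firm operates.
With MC = 35 - 32q + 6q^2, P = MC on the upward-sloping part at q* = 8.
TR = 163·8 = 1304. TC = 1075 + 280 = 1355. Profit = 1304 − 1355 = -$51.
That loss of $51 beats the $1075 the firm would lose by shutting down; producing recovers $1024 of fixed cost.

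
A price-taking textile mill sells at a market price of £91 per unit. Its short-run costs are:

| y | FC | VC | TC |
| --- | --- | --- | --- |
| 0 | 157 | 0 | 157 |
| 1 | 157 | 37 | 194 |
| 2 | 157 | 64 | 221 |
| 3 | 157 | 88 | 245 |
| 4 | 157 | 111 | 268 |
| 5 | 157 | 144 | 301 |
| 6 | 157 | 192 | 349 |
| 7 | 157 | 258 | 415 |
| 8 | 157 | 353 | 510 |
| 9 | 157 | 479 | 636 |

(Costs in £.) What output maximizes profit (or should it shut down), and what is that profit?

y = 7; profit = £222

Profit at each row (π = 91y − TC): y=0: -157; y=1: -103; y=2: -39; y=3: 28; y=4: 96; y=5: 154; y=6: 197; y=7: 222; y=8: 218; y=9: 183.
Profit is maximized at y = 7. AVC there is 258/7 = £36.86 ≤ P, so producing beats shutting down (which would give -£157).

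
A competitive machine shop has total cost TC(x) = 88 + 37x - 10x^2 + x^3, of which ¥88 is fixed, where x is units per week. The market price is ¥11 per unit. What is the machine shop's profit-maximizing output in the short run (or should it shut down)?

Shut down

Variable cost is VC = 37x - 10x^2 + x^3, so AVC = VC/x = 37 - 10x + x^2 and MC = dTC/dx = 37 - 20x + 3x^2.
AVC is minimized where dAVC/dx = -10 + 2x = 0, at x = 5; min AVC = 37 - 10·5 + 5^2 = ¥12.
With P < min AVC (¥11 < ¥12), every unit sold adds to the loss.
The firm minimizes its loss by shutting down and losing only its fixed cost of ¥88.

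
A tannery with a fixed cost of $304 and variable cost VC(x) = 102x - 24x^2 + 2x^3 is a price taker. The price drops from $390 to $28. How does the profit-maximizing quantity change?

AVC = 102 - 24x + 2x^2, minimized at x = 6 where min AVC = $30. MC = 102 - 48x + 6x^2.
At P = $390 ≥ min AVC, set P = MC on the rising branch: x = 12.
At P = $28 < min AVC = $30, price no longer covers variable cost at any output, so the firm shuts down: x = 0.

Output falls from 12 to 0 (the firm shuts down)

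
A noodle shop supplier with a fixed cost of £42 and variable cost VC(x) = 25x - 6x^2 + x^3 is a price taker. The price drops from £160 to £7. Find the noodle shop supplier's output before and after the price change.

Output falls from 9 to 0 (the firm shuts down)

MC = 25 - 12x + 3x^2; the shutdown threshold is min AVC = £16 (at x = 3).
At P = £160 ≥ min AVC, set P = MC on the rising branch: x = 9.
At P = £7 < min AVC = £16, price no longer covers variable cost at any output, so the firm shuts down: x = 0.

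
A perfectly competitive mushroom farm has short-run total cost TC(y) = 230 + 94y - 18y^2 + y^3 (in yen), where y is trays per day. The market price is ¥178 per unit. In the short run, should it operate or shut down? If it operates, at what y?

From TC, MC = TC'(y) = 94 - 36y + 3y^2 and AVC = VC/y = 94 - 18y + y^2.
AVC hits its minimum where MC = AVC, at y = 9, giving min AVC = 94 - 18·9 + 9^2 = ¥13.
Since P = ¥178 ≥ min AVC = ¥13, price covers variable cost and the firm should produce.
Set P = MC: 178 = 94 - 36y + 3y^2 → -84 - 36y + 3y^2 = 0. The roots are y = -2 and y = 14; the profit-maximizing output is on the rising part of MC, so y* = 14.
Check: AVC at y = 14 is ¥38 ≤ P, so revenue covers variable cost.
Profit = P·y − TC = 178·14 − 762 = ¥1730.

Produce at y = 14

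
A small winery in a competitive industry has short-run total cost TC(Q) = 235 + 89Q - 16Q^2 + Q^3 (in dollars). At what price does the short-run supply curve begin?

$25 per unit

The firm shuts down when price falls below the minimum of average variable cost. AVC = VC/Q = 89 - 16Q + Q^2.
At the minimum of AVC, MC = AVC. MC = 89 - 32Q + 3Q^2; setting MC = AVC gives 2Q^2 - 16Q = 0, so Q = 8. min AVC = 25.
For P < $25 the firm produces nothing.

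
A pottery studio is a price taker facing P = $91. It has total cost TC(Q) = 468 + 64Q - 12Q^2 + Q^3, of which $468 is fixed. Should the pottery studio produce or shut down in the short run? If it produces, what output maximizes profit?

From TC, MC = TC'(Q) = 64 - 24Q + 3Q^2 and AVC = VC/Q = 64 - 12Q + Q^2.
AVC is minimized where dAVC/dQ = -12 + 2Q = 0, at Q = 6; min AVC = 64 - 12·6 + 6^2 = $28.
P = $91 exceeds min AVC = $28, so the firm stays open.
Solving P = MC: -27 - 24Q + 3Q^2 = 0 ⇒ Q = -1 or 9. On the upward-sloping branch, Q* = 9.
Check: AVC at Q = 9 is $37 ≤ P, so revenue covers variable cost.
Profit = P·Q − TC = 91·9 − 801 = $18.

Produce at Q = 9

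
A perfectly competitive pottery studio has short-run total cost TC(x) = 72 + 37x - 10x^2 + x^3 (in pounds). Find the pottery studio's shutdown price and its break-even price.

AVC = 37 - 10x + x^2; minimized at x = 5, giving min AVC = £12. That is the shutdown price.
ATC = 72/x + 37 - 10x + x^2. Setting dATC/dx = −72/x^2 − 10 + 2x = 0 gives x = 6 (since 2·6^3 − 10·6^2 = 72).
min ATC = 72/6 + 37 − 10·6 + 6^2 = £25. That is the break-even price.
For £12 ≤ P < £25 the firm produces at a loss; below £12 it shuts down.

Shutdown price = £12; break-even price = £25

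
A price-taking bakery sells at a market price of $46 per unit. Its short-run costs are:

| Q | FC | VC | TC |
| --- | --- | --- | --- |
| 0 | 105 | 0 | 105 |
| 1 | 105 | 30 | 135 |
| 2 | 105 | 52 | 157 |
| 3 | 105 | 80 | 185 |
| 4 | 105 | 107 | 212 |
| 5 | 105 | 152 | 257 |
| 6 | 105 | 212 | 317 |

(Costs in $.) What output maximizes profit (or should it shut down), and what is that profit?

Profit at each row (π = 46Q − TC): Q=0: -105; Q=1: -89; Q=2: -65; Q=3: -47; Q=4: -28; Q=5: -27; Q=6: -41.
Profit is maximized at Q = 5. AVC there is 152/5 = $30.40 ≤ P, so producing beats shutting down (which would give -$105).

Q = 5; profit = -$27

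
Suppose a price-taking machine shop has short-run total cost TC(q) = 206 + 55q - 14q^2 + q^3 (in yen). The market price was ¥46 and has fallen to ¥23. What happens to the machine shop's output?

Output falls from 9 to 8

MC = 55 - 28q + 3q^2; the shutdown threshold is min AVC = ¥6 (at q = 7).
At P = ¥46 ≥ min AVC, set P = MC on the rising branch: q = 9.
At P = ¥23 ≥ min AVC, set P = MC: q = 8. The firm stays open but cuts output.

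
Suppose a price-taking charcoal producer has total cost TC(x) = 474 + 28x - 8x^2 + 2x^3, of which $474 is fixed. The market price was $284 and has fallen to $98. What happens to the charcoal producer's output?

Output falls from 8 to 5

MC = 28 - 16x + 6x^2; the shutdown threshold is min AVC = $20 (at x = 2).
With P = $284 above the shutdown price, P = MC gives x = 8.
At P = $98 ≥ min AVC, set P = MC: x = 5. The firm stays open but cuts output.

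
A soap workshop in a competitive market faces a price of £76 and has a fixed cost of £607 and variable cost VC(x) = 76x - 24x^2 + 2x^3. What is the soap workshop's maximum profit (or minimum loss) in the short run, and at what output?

Profit = -£95 at x = 8

AVC = 76 - 24x + 2x^2; min AVC = £4 at x = 6. Since P = £76 ≥ min AVC, the firm produces.
MC = 76 - 48x + 6x^2. Setting P = MC and taking the root on the rising branch gives x* = 8.
TR = 76·8 = 608. TC = 607 + 96 = 703. Profit = 608 − 703 = -£95.
That loss of £95 beats the £607 the firm would lose by shutting down; producing recovers £512 of fixed cost.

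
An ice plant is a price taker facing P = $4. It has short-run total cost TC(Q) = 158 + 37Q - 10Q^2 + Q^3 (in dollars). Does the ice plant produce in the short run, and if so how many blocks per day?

Shut down

Strip out fixed cost: VC = 37Q - 10Q^2 + Q^3. Then AVC = 37 - 10Q + Q^2 and MC = 37 - 20Q + 3Q^2.
The AVC parabola has its vertex at Q = 10/2 = 5, where AVC = 37 - 10·5 + 5^2 = $12.
P = $4 lies below min AVC = $12; no output level covers variable cost.
Best response: produce nothing and absorb the $158 fixed cost.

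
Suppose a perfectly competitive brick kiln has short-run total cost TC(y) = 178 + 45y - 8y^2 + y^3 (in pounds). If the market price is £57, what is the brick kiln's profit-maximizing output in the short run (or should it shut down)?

From TC, MC = TC'(y) = 45 - 16y + 3y^2 and AVC = VC/y = 45 - 8y + y^2.
AVC is minimized where dAVC/dy = -8 + 2y = 0, at y = 4; min AVC = 45 - 8·4 + 4^2 = £29.
Because £57 ≥ £29, revenue can cover variable cost; the firm operates.
Solving P = MC: -12 - 16y + 3y^2 = 0 ⇒ y = -2/3 or 6. On the upward-sloping branch, y* = 6.
Check: AVC at y = 6 is £33 ≤ P, so revenue covers variable cost.
Profit = P·y − TC = 57·6 − 376 = -£34, a loss, but smaller than the £178 fixed cost the firm would lose by shutting down.

Produce at y = 6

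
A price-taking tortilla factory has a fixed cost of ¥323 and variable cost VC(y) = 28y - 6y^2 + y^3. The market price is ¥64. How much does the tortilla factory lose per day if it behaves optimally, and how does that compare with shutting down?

Profit = -¥107 at y = 6

AVC = 28 - 6y + y^2 has its minimum ¥19 at y = 3; price ¥64 clears that bar, so the firm operates.
With MC = 28 - 12y + 3y^2, P = MC on the upward-sloping part at y* = 6.
TR = 64·6 = 384. TC = 323 + 168 = 491. Profit = 384 − 491 = -¥107.
That loss of ¥107 beats the ¥323 the firm would lose by shutting down; producing recovers ¥216 of fixed cost.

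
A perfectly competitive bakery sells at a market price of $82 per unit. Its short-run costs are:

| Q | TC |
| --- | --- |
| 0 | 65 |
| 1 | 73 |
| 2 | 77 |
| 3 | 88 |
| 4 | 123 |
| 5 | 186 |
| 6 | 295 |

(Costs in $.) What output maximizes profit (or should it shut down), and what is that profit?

Tabulate TR − TC: Q=0: -65; Q=1: 9; Q=2: 87; Q=3: 158; Q=4: 205; Q=5: 224; Q=6: 197.
Profit is maximized at Q = 5. AVC there is 121/5 = $24.20 ≤ P, so producing beats shutting down (which would give -$65).

Q = 5; profit = $224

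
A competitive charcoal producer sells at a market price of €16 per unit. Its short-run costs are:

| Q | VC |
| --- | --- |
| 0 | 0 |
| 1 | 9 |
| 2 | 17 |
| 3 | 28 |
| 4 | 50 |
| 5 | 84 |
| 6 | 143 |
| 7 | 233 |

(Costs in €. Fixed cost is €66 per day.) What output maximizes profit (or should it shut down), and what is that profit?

Q = 3; profit = -€46

Profit at each row (π = 16Q − TC): Q=0: -66; Q=1: -59; Q=2: -51; Q=3: -46; Q=4: -52; Q=5: -70; Q=6: -113; Q=7: -187.
Profit is maximized at Q = 3. AVC there is 28/3 = €9.33 ≤ P, so producing beats shutting down (which would give -€66).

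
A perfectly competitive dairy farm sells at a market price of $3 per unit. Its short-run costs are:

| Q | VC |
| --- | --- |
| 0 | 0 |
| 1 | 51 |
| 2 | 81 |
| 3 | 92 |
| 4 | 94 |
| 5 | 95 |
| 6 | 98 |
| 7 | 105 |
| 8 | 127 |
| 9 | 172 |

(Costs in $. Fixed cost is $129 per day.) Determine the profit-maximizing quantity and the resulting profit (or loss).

Compute π = P·Q − TC at each output: Q=0: -129; Q=1: -177; Q=2: -204; Q=3: -212; Q=4: -211; Q=5: -209; Q=6: -209; Q=7: -213; Q=8: -232; Q=9: -274.
Profit is highest at Q = 0. Equivalently, the lowest AVC in the table is 105/7 ≈ $15 at Q = 7, and P = $3 falls below it — price never covers variable cost, so the firm shuts down and loses only its fixed cost.

Q = 0 (shut down); profit = -$129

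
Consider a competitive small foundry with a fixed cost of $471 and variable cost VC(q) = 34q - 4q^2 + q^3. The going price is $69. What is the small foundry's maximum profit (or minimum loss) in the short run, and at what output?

AVC = 34 - 4q + q^2 has its minimum $30 at q = 2; price $69 clears that bar, so the firm operates.
With MC = 34 - 8q + 3q^2, P = MC on the upward-sloping part at q* = 5.
TR = 69·5 = 345. TC = 471 + 195 = 666. Profit = 345 − 666 = -$321.
That loss of $321 beats the $471 the firm would lose by shutting down; producing recovers $150 of fixed cost.

Profit = -$321 at q = 5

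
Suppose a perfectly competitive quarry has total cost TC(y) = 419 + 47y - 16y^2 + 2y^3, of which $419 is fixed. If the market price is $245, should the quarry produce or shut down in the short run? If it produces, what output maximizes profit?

From TC, MC = TC'(y) = 47 - 32y + 6y^2 and AVC = VC/y = 47 - 16y + 2y^2.
AVC is minimized where dAVC/dy = -16 + 4y = 0, at y = 4; min AVC = 47 - 16·4 + 2·4^2 = $15.
Because $245 ≥ $15, revenue can cover variable cost; the firm operates.
P = MC gives -198 - 32y + 6y^2 = 0, with roots -11/3 and 9. Take the larger (rising MC): y* = 9.
Check: AVC at y = 9 is $65 ≤ P, so revenue covers variable cost.
Profit = P·y − TC = 245·9 − 1004 = $1201.

Produce at y = 9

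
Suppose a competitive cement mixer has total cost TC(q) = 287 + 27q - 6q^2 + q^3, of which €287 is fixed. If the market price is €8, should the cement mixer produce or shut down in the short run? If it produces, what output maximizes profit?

Shut down

Variable cost is VC = 27q - 6q^2 + q^3, so AVC = VC/q = 27 - 6q + q^2 and MC = dTC/dq = 27 - 12q + 3q^2.
AVC is minimized where dAVC/dq = -6 + 2q = 0, at q = 3; min AVC = 27 - 6·3 + 3^2 = €18.
With P < min AVC (€8 < €18), every unit sold adds to the loss.
Shutting down limits the loss to fixed cost, €287.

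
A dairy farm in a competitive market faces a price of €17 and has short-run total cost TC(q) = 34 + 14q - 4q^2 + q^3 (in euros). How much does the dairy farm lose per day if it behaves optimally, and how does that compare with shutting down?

AVC = 14 - 4q + q^2 has its minimum €10 at q = 2; price €17 clears that bar, so the firm operates.
With MC = 14 - 8q + 3q^2, P = MC on the upward-sloping part at q* = 3.
TR = 17·3 = 51. TC = 34 + 33 = 67. Profit = 51 − 67 = -€16.
That loss of €16 beats the €34 the firm would lose by shutting down; producing recovers €18 of fixed cost.

Profit = -€16 at q = 3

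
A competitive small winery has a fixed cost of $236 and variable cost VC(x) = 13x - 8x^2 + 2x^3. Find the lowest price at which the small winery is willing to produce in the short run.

Short-run supply begins at min AVC. From VC = 13x - 8x^2 + 2x^3, AVC = 13 - 8x + 2x^2.
dAVC/dx = -8 + 4x = 0 gives x = 2. min AVC = 13 - 8·2 + 2·2^2 = 5.
The firm shuts down for any P below $5.

$5 per unit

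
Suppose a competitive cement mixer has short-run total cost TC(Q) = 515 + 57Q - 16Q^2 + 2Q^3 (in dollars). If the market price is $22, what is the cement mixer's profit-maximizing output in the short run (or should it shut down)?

Shut down

Strip out fixed cost: VC = 57Q - 16Q^2 + 2Q^3. Then AVC = 57 - 16Q + 2Q^2 and MC = 57 - 32Q + 6Q^2.
AVC is minimized where dAVC/dQ = -16 + 4Q = 0, at Q = 4; min AVC = 57 - 16·4 + 2·4^2 = $25.
With P < min AVC ($22 < $25), every unit sold adds to the loss.
Best response: produce nothing and absorb the $515 fixed cost.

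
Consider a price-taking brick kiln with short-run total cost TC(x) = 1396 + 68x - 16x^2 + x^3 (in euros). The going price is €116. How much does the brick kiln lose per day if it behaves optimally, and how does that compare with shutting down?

AVC = 68 - 16x + x^2 has its minimum €4 at x = 8; price €116 clears that bar, so the firm operates.
MC = 68 - 32x + 3x^2. Setting P = MC and taking the root on the rising branch gives x* = 12.
TR = 116·12 = 1392. TC = 1396 + 240 = 1636. Profit = 1392 − 1636 = -€244.
Shutting down would mean losing the fixed cost of €1396, so operating at a loss of €244 is better by €1152.

Profit = -€244 at x = 12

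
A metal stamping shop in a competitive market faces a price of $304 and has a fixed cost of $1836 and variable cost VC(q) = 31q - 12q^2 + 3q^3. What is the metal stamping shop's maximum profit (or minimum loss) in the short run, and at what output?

Profit = -$366 at q = 7

AVC = 31 - 12q + 3q^2; min AVC = $19 at q = 2. Since P = $304 ≥ min AVC, the firm produces.
MC = 31 - 24q + 9q^2. Setting P = MC and taking the root on the rising branch gives q* = 7.
TR = 304·7 = 2128. TC = 1836 + 658 = 2494. Profit = 2128 − 2494 = -$366.
By producing, the firm covers all variable cost plus $1470 of fixed cost; shutting down would lose the full $1836.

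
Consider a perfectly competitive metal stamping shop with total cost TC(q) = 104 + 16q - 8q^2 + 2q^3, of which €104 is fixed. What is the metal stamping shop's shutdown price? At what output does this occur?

The shutdown price is the minimum of AVC. VC = 16q - 8q^2 + 2q^3, so AVC = 16 - 8q + 2q^2.
dAVC/dq = -8 + 4q = 0 gives q = 2. min AVC = 16 - 8·2 + 2·2^2 = 8.
The firm shuts down for any P below €8.

€8 per unit, at q = 2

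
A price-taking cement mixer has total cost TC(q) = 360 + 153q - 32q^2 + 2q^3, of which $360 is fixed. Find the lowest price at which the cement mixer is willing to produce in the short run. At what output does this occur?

The shutdown price is the minimum of AVC. VC = 153q - 32q^2 + 2q^3, so AVC = 153 - 32q + 2q^2.
At the minimum of AVC, MC = AVC. MC = 153 - 64q + 6q^2; setting MC = AVC gives 4q^2 - 32q = 0, so q = 8. min AVC = 25.
The firm shuts down for any P below $25.

$25 per unit, at q = 8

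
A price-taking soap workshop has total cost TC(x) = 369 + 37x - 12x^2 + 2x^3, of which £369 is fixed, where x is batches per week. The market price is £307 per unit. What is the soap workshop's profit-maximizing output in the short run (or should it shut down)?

Produce at x = 9

Variable cost is VC = 37x - 12x^2 + 2x^3, so AVC = VC/x = 37 - 12x + 2x^2 and MC = dTC/dx = 37 - 24x + 6x^2.
AVC hits its minimum where MC = AVC, at x = 3, giving min AVC = 37 - 12·3 + 2·3^2 = £19.
P = £307 exceeds min AVC = £19, so the firm stays open.
Solving P = MC: -270 - 24x + 6x^2 = 0 ⇒ x = -5 or 9. On the upward-sloping branch, x* = 9.
Check: AVC at x = 9 is £91 ≤ P, so revenue covers variable cost.
Profit = P·x − TC = 307·9 − 1188 = £1575.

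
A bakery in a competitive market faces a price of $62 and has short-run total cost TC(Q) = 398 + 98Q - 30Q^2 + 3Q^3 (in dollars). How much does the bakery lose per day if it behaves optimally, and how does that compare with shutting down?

AVC = 98 - 30Q + 3Q^2 has its minimum $23 at Q = 5; price $62 clears that bar, so the firm operates.
MC = 98 - 60Q + 9Q^2. Setting P = MC and taking the root on the rising branch gives Q* = 6.
TR = 62·6 = 372. TC = 398 + 156 = 554. Profit = 372 − 554 = -$182.
By producing, the firm covers all variable cost plus $216 of fixed cost; shutting down would lose the full $398.

Profit = -$182 at Q = 6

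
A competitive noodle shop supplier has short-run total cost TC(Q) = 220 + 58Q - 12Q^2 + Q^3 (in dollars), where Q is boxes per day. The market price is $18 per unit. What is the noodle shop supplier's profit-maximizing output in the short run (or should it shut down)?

Variable cost is VC = 58Q - 12Q^2 + Q^3, so AVC = VC/Q = 58 - 12Q + Q^2 and MC = dTC/dQ = 58 - 24Q + 3Q^2.
AVC hits its minimum where MC = AVC, at Q = 6, giving min AVC = 58 - 12·6 + 6^2 = $22.
With P < min AVC ($18 < $22), every unit sold adds to the loss.
Shutting down limits the loss to fixed cost, $220.

Shut down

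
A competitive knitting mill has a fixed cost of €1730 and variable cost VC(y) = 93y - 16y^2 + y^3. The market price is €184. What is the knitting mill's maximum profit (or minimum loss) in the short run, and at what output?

AVC = 93 - 16y + y^2 has its minimum €29 at y = 8; price €184 clears that bar, so the firm operates.
MC = 93 - 32y + 3y^2. Setting P = MC and taking the root on the rising branch gives y* = 13.
TR = 184·13 = 2392. TC = 1730 + 702 = 2432. Profit = 2392 − 2432 = -€40.
Shutting down would mean losing the fixed cost of €1730, so operating at a loss of €40 is better by €1690.

Profit = -€40 at y = 13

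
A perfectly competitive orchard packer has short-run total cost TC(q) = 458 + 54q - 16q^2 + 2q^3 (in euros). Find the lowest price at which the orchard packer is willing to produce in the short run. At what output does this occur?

The firm shuts down when price falls below the minimum of average variable cost. AVC = VC/q = 54 - 16q + 2q^2.
At the minimum of AVC, MC = AVC. MC = 54 - 32q + 6q^2; setting MC = AVC gives 4q^2 - 16q = 0, so q = 4. min AVC = 22.
The firm shuts down for any P below €22.

€22 per unit, at q = 4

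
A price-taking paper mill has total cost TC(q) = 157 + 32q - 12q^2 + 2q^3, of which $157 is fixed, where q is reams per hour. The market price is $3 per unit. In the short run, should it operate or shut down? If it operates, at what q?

Variable cost is VC = 32q - 12q^2 + 2q^3, so AVC = VC/q = 32 - 12q + 2q^2 and MC = dTC/dq = 32 - 24q + 6q^2.
AVC hits its minimum where MC = AVC, at q = 3, giving min AVC = 32 - 12·3 + 2·3^2 = $14.
P = $3 lies below min AVC = $14; no output level covers variable cost.
Shutting down limits the loss to fixed cost, $157.

Shut down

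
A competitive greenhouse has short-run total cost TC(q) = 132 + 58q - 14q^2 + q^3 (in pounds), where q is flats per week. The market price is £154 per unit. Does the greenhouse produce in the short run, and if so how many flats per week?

Variable cost is VC = 58q - 14q^2 + q^3, so AVC = VC/q = 58 - 14q + q^2 and MC = dTC/dq = 58 - 28q + 3q^2.
AVC hits its minimum where MC = AVC, at q = 7, giving min AVC = 58 - 14·7 + 7^2 = £9.
Since P = £154 ≥ min AVC = £9, price covers variable cost and the firm should produce.
Solving P = MC: -96 - 28q + 3q^2 = 0 ⇒ q = -8/3 or 12. On the upward-sloping branch, q* = 12.
Check: AVC at q = 12 is £34 ≤ P, so revenue covers variable cost.
Profit = P·q − TC = 154·12 − 540 = £1308.

Produce at q = 12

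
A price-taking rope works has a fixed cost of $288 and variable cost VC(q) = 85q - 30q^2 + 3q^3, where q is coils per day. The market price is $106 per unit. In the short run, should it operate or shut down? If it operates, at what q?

Produce at q = 7

Strip out fixed cost: VC = 85q - 30q^2 + 3q^3. Then AVC = 85 - 30q + 3q^2 and MC = 85 - 60q + 9q^2.
AVC is minimized where dAVC/dq = -30 + 6q = 0, at q = 5; min AVC = 85 - 30·5 + 3·5^2 = $10.
P = $106 exceeds min AVC = $10, so the firm stays open.
Set P = MC: 106 = 85 - 60q + 9q^2 → -21 - 60q + 9q^2 = 0. The roots are q = -1/3 and q = 7; the profit-maximizing output is on the rising part of MC, so q* = 7.
Check: AVC at q = 7 is $22 ≤ P, so revenue covers variable cost.
Profit = P·q − TC = 106·7 − 442 = $300.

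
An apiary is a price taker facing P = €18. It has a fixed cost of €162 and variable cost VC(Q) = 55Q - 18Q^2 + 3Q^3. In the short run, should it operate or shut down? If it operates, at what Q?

Shut down

Variable cost is VC = 55Q - 18Q^2 + 3Q^3, so AVC = VC/Q = 55 - 18Q + 3Q^2 and MC = dTC/dQ = 55 - 36Q + 9Q^2.
The AVC parabola has its vertex at Q = 18/6 = 3, where AVC = 55 - 18·3 + 3·3^2 = €28.
P = €18 lies below min AVC = €28; no output level covers variable cost.
The firm minimizes its loss by shutting down and losing only its fixed cost of €162.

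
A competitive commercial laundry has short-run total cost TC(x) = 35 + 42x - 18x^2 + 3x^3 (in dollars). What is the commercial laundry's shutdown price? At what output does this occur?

$15 per unit, at x = 3

Short-run supply begins at min AVC. From VC = 42x - 18x^2 + 3x^3, AVC = 42 - 18x + 3x^2.
dAVC/dx = -18 + 6x = 0 gives x = 3. min AVC = 42 - 18·3 + 3·3^2 = 15.
So the shutdown price is $15.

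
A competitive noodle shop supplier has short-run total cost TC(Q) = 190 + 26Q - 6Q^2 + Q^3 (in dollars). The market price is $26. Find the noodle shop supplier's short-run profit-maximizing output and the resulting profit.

AVC = 26 - 6Q + Q^2; min AVC = $17 at Q = 3. Since P = $26 ≥ min AVC, the firm produces.
With MC = 26 - 12Q + 3Q^2, P = MC on the upward-sloping part at Q* = 4.
TR = 26·4 = 104. TC = 190 + 72 = 262. Profit = 104 − 262 = -$158.
By producing, the firm covers all variable cost plus $32 of fixed cost; shutting down would lose the full $190.

Profit = -$158 at Q = 4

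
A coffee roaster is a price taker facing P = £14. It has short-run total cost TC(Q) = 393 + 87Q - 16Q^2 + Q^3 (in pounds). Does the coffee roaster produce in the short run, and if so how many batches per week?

Shut down

Strip out fixed cost: VC = 87Q - 16Q^2 + Q^3. Then AVC = 87 - 16Q + Q^2 and MC = 87 - 32Q + 3Q^2.
AVC hits its minimum where MC = AVC, at Q = 8, giving min AVC = 87 - 16·8 + 8^2 = £23.
With P < min AVC (£14 < £23), every unit sold adds to the loss.
Shutting down limits the loss to fixed cost, £393.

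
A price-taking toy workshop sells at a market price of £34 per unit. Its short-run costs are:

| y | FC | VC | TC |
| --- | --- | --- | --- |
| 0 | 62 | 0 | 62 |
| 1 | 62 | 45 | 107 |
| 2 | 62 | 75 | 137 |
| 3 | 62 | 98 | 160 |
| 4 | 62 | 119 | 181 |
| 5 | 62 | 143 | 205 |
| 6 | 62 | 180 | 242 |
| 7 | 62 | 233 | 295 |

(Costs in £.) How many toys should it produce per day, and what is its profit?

Profit at each row (π = 34y − TC): y=0: -62; y=1: -73; y=2: -69; y=3: -58; y=4: -45; y=5: -35; y=6: -38; y=7: -57.
Profit is maximized at y = 5. AVC there is 143/5 = £28.60 ≤ P, so producing beats shutting down (which would give -£62).

y = 5; profit = -£35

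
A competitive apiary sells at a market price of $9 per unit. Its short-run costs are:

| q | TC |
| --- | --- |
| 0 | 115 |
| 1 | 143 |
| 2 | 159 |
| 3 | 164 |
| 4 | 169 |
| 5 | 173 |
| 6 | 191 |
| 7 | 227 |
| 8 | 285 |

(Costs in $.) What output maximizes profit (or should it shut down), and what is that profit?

Compute π = P·q − TC at each output: q=0: -115; q=1: -134; q=2: -141; q=3: -137; q=4: -133; q=5: -128; q=6: -137; q=7: -164; q=8: -213.
Profit is highest at q = 0. Equivalently, the lowest AVC in the table is 58/5 ≈ $11.60 at q = 5, and P = $9 falls below it — price never covers variable cost, so the firm shuts down and loses only its fixed cost.

q = 0 (shut down); profit = -$115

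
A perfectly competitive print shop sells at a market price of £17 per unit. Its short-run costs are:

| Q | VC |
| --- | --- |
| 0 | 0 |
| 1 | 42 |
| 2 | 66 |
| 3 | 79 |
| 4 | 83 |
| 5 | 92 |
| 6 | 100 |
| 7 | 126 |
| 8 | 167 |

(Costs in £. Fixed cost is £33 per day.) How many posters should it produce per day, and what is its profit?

Q = 6; profit = -£31

Compute π = P·Q − TC at each output: Q=0: -33; Q=1: -58; Q=2: -65; Q=3: -61; Q=4: -48; Q=5: -40; Q=6: -31; Q=7: -40; Q=8: -64.
Profit is maximized at Q = 6. AVC there is 100/6 = £16.67 ≤ P, so producing beats shutting down (which would give -£33).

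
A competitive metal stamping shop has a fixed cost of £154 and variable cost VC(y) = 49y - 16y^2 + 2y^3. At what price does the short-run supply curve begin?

£17 per unit

The shutdown price is the minimum of AVC. VC = 49y - 16y^2 + 2y^3, so AVC = 49 - 16y + 2y^2.
dAVC/dy = -16 + 4y = 0 gives y = 4. min AVC = 49 - 16·4 + 2·4^2 = 17.
So the shutdown price is £17.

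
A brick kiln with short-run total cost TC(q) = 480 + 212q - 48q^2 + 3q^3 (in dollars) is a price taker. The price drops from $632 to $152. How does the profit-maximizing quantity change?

MC = 212 - 96q + 9q^2; the shutdown threshold is min AVC = $20 (at q = 8).
At P = $632 ≥ min AVC, set P = MC on the rising branch: q = 14.
At P = $152 ≥ min AVC, set P = MC: q = 10. The firm stays open but cuts output.

Output falls from 14 to 10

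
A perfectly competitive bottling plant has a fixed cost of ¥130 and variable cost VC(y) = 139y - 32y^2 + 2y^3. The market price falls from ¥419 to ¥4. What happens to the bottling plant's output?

Output falls from 14 to 0 (the firm shuts down)

AVC = 139 - 32y + 2y^2, minimized at y = 8 where min AVC = ¥11. MC = 139 - 64y + 6y^2.
With P = ¥419 above the shutdown price, P = MC gives y = 14.
At P = ¥4 < min AVC = ¥11, price no longer covers variable cost at any output, so the firm shuts down: y = 0.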